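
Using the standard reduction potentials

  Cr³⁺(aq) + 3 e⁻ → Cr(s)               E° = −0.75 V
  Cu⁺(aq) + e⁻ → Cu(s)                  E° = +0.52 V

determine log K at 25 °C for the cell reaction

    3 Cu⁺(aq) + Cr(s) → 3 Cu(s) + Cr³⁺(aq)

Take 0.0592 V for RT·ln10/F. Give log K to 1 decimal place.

log K = 64.4

The Cu⁺/Cu couple is reduced (cathode); E°cell = +0.52 − (−0.75) = +1.27 V with n = 3.
At equilibrium E = 0, so log K = nE°cell / 0.0592 = (3)(+1.27) / 0.0592 = 64.4.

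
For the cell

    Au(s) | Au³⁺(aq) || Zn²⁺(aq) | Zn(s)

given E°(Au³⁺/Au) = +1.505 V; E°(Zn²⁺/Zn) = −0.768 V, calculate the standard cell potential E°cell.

−2.273 V

By convention the left-hand electrode in cell notation is the anode (oxidation) and the right-hand electrode is the cathode (reduction).
E°cell = E°(right) − E°(left) = −0.768 − (+1.505) = −2.273 V.
The negative sign shows that, as written, the cell would require an external voltage to drive the reaction.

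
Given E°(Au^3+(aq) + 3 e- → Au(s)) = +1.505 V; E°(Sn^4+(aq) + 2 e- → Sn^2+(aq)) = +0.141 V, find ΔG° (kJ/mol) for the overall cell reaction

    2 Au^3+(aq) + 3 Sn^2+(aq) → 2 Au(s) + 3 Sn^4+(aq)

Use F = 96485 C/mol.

In the reaction as written Au^3+(aq) is reduced, so the Au³⁺/Au couple is the cathode and Sn⁴⁺/Sn²⁺ is the anode.
E°cell = +1.505 − (+0.141) = +1.364 V; balancing electrons gives n = 6.
ΔG° = −nFE°cell = −(6)(96485)(+1.364) J/mol = −790 kJ/mol.

−790 kJ/mol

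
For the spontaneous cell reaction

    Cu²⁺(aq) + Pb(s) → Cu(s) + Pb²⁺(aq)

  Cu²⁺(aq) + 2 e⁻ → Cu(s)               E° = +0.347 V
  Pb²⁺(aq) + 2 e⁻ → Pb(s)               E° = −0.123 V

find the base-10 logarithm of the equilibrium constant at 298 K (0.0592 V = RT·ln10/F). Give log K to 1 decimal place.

log K = 15.9

The Cu²⁺/Cu couple is reduced (cathode); E°cell = +0.347 − (−0.123) = +0.470 V with n = 2.
At equilibrium E = 0, so log K = nE°cell / 0.0592 = (2)(+0.470) / 0.0592 = 15.9.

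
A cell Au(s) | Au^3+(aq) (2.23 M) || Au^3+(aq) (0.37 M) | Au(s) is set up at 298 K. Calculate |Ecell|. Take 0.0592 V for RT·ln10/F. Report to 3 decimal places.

0.015 V

For a concentration cell E°cell = 0, since both electrodes use the same couple.
The compartment with the higher Au^3+(aq) concentration (2.23 M) acts as the cathode; ions are reduced there and produced at the dilute (0.37 M) anode.
With n = 3, Ecell = −(0.0592/3)·log([dilute]/[conc]) = −(0.0592/3)·log(0.37/2.23) = +0.015 V.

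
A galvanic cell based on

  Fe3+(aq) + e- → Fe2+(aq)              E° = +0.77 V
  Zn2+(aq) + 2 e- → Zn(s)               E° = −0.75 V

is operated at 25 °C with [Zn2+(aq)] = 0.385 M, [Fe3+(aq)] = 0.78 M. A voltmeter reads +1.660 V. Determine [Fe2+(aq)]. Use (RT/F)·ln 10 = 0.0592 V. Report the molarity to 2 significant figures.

With Fe³⁺/Fe²⁺ at the cathode and Zn²⁺/Zn at the anode, E°cell = +0.77 − (−0.75) = +1.52 V (n = 2).
Since E = E° − (0.0592/n)·log Q, log Q = n(E° − E)/0.0592 = −4.730.
For 2 Fe3+(aq) + Zn(s) → 2 Fe2+(aq) + Zn2+(aq), the reaction quotient is Q = ([Fe2+(aq)]^2·[Zn2+(aq)]) / [Fe3+(aq)]^2.
Isolating [Fe2+(aq)] in Q = 10^{−4.730} yields log [Fe2+(aq)] = −2.266, i.e. 0.0054 M.

0.0054 M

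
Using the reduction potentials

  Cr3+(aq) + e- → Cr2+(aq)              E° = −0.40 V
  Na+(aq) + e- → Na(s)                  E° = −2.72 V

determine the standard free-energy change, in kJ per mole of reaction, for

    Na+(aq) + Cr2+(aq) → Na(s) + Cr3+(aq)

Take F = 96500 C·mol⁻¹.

+224 kJ/mol

In the reaction as written Na+(aq) is reduced, so the Na⁺/Na couple is the cathode and Cr³⁺/Cr²⁺ is the anode.
E°cell = −2.72 − (−0.40) = −2.32 V; balancing electrons gives n = 1.
ΔG° = −nFE°cell = −(1)(96500)(−2.32) J/mol = +224 kJ/mol.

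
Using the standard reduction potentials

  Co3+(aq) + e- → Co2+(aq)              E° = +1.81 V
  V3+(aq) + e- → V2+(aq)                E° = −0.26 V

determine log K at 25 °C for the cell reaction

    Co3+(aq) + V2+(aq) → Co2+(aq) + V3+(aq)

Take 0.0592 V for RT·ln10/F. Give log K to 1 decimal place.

The Co³⁺/Co²⁺ couple is reduced (cathode); E°cell = +1.81 − (−0.26) = +2.07 V with n = 1.
At equilibrium E = 0, so log K = nE°cell / 0.0592 = (1)(+2.07) / 0.0592 = 35.0.

log K = 35.0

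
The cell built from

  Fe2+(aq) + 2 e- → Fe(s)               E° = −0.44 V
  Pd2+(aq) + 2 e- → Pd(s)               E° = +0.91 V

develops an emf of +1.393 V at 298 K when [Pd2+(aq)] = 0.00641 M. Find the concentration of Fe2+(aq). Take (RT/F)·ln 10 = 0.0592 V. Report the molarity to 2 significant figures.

The Pd²⁺/Pd couple has the larger reduction potential, so it is the cathode: E°cell = +0.91 − (−0.44) = +1.35 V and n = 2.
From the Nernst equation, log Q = n(E° − E)/0.0592 = 2·(+1.35 − (+1.393))/0.0592 = −1.453.
The balanced reaction is Pd2+(aq) + Fe(s) → Pd(s) + Fe2+(aq), so Q = [Fe2+(aq)] / [Pd2+(aq)].
Isolating [Fe2+(aq)] in Q = 10^{−1.453} yields log [Fe2+(aq)] = −3.646, i.e. 0.00023 M.

0.00023 M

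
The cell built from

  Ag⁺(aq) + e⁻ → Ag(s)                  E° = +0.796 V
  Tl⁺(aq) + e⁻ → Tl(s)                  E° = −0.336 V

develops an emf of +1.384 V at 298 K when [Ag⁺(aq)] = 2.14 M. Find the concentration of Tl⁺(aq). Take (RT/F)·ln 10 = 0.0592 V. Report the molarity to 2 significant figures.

0.00012 M

With Ag⁺/Ag at the cathode and Tl⁺/Tl at the anode, E°cell = +0.796 − (−0.336) = +1.132 V (n = 1).
Rearranging E = E° − (0.0592/n)·log Q gives log Q = 1(+1.132 − (+1.384))/0.0592 = −4.257.
Balancing electrons gives Ag⁺(aq) + Tl(s) → Ag(s) + Tl⁺(aq); thus Q = [Tl⁺(aq)] / [Ag⁺(aq)].
Substituting the known concentrations and solving, log [Tl⁺(aq)] = −3.927 and [Tl⁺(aq)] = 0.00012 M.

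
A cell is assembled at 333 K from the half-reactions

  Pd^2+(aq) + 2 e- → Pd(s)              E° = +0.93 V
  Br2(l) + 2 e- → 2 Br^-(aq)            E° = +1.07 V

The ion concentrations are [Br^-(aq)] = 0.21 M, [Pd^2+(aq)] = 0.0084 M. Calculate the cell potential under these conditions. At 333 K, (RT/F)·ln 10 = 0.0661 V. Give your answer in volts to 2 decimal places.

The Br₂/Br⁻ couple has the more positive E°, so it is the cathode; Pd²⁺/Pd is the anode.
E°cell = E°cat − E°an = +1.07 − (+0.93) = +0.14 V; n = 2.
Balancing gives Br2(l) + Pd(s) → 2 Br^-(aq) + Pd^2+(aq); hence Q = [Br^-(aq)]^2·[Pd^2+(aq)] = 0.00037 (log Q = −3.431).
By the Nernst equation, E = +0.14 − (0.0661/2)·(−3.431) = +0.25 V.

+0.25 V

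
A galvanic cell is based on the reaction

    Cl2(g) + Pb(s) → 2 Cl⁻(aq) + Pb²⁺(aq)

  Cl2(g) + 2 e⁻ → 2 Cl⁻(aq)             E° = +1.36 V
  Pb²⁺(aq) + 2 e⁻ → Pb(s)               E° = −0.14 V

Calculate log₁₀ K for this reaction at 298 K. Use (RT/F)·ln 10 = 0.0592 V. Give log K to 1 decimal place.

The Cl₂/Cl⁻ couple is reduced (cathode); E°cell = +1.36 − (−0.14) = +1.50 V with n = 2.
At equilibrium E = 0, so log K = nE°cell / 0.0592 = (2)(+1.50) / 0.0592 = 50.7.

log K = 50.7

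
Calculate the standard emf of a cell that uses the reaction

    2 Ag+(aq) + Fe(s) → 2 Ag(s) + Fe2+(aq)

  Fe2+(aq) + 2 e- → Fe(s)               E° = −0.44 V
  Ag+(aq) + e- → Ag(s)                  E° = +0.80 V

Ag+(aq) gains electrons, so the Ag⁺/Ag couple is the cathode; the Fe²⁺/Fe couple is the anode.
E°cell = E°(cathode) − E°(anode) = +0.80 − (−0.44) = +1.24 V.
The positive value indicates the reaction is spontaneous as written.

+1.24 V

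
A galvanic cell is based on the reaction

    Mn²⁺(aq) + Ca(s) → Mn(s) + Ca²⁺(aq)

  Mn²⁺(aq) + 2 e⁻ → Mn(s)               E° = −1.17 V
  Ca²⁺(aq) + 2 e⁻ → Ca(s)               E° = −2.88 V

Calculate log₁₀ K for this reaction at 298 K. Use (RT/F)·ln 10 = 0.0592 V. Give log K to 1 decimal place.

The Mn²⁺/Mn couple is reduced (cathode); E°cell = −1.17 − (−2.88) = +1.71 V with n = 2.
At equilibrium E = 0, so log K = nE°cell / 0.0592 = (2)(+1.71) / 0.0592 = 57.8.

log K = 57.8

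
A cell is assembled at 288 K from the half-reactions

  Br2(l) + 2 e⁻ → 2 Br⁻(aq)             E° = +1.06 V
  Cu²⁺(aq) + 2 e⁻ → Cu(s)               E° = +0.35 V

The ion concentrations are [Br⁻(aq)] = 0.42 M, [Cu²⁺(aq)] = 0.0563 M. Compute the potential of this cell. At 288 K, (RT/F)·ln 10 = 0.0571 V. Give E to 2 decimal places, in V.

+0.77 V

Br₂/Br⁻ is reduced (cathode, E° = +1.06 V) and Cu²⁺/Cu is oxidized (anode).
The standard potential is +1.06 − (+0.35) = +0.71 V and the balanced reaction transfers n = 2 electrons.
The balanced reaction is Br2(l) + Cu(s) → 2 Br⁻(aq) + Cu²⁺(aq), so Q = [Br⁻(aq)]^2·[Cu²⁺(aq)] = 0.00993 and log Q = −2.003.
Applying E = E° − (RT ln10/nF)·log Q gives +0.71 − (0.0571/2)(−2.003) = +0.77 V.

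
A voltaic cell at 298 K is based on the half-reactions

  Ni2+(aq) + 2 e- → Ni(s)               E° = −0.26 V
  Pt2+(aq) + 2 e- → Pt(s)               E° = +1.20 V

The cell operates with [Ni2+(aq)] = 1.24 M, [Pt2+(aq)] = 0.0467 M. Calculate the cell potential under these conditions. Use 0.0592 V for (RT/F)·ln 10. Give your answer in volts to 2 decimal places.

+1.42 V

The Pt²⁺/Pt couple has the more positive E°, so it is the cathode; Ni²⁺/Ni is the anode.
The standard potential is +1.20 − (−0.26) = +1.46 V and the balanced reaction transfers n = 2 electrons.
For the overall reaction Pt2+(aq) + Ni(s) → Pt(s) + Ni2+(aq), Q = [Ni2+(aq)] / [Pt2+(aq)] = 26.6, giving log Q = 1.424.
E = E° − (0.0592/n)·log Q = +1.46 − (0.0592/2)(1.424) = +1.42 V.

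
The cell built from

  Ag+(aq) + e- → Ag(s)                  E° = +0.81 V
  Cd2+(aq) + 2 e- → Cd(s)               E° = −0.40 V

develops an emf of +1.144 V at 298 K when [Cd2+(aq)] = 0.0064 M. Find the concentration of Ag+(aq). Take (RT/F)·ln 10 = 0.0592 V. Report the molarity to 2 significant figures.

0.0061 M

Ag⁺/Ag is the cathode (higher E°); E°cell = +0.81 − (−0.40) = +1.21 V with n = 2.
Rearranging E = E° − (0.0592/n)·log Q gives log Q = 2(+1.21 − (+1.144))/0.0592 = 2.230.
The balanced reaction is 2 Ag+(aq) + Cd(s) → 2 Ag(s) + Cd2+(aq), so Q = [Cd2+(aq)] / [Ag+(aq)]^2.
Substituting the known concentrations and solving, log [Ag+(aq)] = −2.212 and [Ag+(aq)] = 0.0061 M.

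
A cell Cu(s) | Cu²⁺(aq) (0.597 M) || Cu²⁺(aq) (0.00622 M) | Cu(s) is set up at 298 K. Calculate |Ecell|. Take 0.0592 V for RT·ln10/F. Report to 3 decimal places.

0.059 V

For a concentration cell E°cell = 0, since both electrodes use the same couple.
The compartment with the higher Cu²⁺(aq) concentration (0.597 M) acts as the cathode; ions are reduced there and produced at the dilute (0.00622 M) anode.
With n = 2, Ecell = −(0.0592/2)·log([dilute]/[conc]) = −(0.0592/2)·log(0.00622/0.597) = +0.059 V.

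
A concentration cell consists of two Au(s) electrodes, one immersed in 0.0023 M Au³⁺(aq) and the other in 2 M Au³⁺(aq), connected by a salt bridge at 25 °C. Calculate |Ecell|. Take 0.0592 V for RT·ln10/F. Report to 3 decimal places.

For a concentration cell E°cell = 0, since both electrodes use the same couple.
The compartment with the higher Au³⁺(aq) concentration (2 M) acts as the cathode; ions are reduced there and produced at the dilute (0.0023 M) anode.
With n = 3, Ecell = −(0.0592/3)·log([dilute]/[conc]) = −(0.0592/3)·log(0.0023/2) = +0.058 V.

0.058 V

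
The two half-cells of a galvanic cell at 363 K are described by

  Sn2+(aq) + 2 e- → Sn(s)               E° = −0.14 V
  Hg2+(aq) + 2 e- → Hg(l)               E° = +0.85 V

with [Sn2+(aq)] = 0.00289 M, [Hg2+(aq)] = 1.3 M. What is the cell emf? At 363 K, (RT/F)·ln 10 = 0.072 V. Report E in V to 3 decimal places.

+1.086 V

Since E°(Hg²⁺/Hg) > E°(Sn²⁺/Sn), Hg²⁺/Hg serves as the cathode.
E°cell = E°cat − E°an = +0.85 − (−0.14) = +0.99 V; n = 2.
The balanced reaction is Hg2+(aq) + Sn(s) → Hg(l) + Sn2+(aq), so Q = [Sn2+(aq)] / [Hg2+(aq)] = 0.00222 and log Q = −2.653.
By the Nernst equation, E = +0.99 − (0.072/2)·(−2.653) = +1.086 V.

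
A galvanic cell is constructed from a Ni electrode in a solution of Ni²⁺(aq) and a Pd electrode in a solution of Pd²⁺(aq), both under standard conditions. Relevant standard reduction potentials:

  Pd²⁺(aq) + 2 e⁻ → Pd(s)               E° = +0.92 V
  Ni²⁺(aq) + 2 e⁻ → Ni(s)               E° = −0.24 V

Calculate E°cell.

+1.16 V

Of the two couples in this cell, the one with the more positive reduction potential is reduced at the cathode: here that is Pd²⁺/Pd (+0.92 V); Ni²⁺/Ni (−0.24 V) is the anode.
E°cell = E°(cathode) − E°(anode) = +0.92 − (−0.24) = +1.16 V.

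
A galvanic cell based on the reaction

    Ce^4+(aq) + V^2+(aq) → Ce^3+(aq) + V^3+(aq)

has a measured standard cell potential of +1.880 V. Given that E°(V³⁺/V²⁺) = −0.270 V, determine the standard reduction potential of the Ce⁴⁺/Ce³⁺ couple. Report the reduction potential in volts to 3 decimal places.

In the reaction as written the Ce⁴⁺/Ce³⁺ couple is reduced (cathode) and V³⁺/V²⁺ is oxidized (anode), so E°cell = E°(Ce⁴⁺/Ce³⁺) − E°(V³⁺/V²⁺).
E°(Ce⁴⁺/Ce³⁺) = E°cell + E°(anode) = +1.880 + (−0.270) = +1.610 V.

+1.610 V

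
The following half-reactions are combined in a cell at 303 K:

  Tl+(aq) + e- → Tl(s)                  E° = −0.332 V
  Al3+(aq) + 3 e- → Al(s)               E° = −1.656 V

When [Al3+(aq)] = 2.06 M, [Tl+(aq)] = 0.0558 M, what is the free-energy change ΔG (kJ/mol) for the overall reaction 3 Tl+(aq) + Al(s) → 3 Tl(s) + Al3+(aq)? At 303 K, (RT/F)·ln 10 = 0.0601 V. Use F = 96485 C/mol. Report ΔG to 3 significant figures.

−360 kJ/mol

E°cell = −0.332 − (−1.656) = +1.324 V; the balanced reaction transfers n = 3 electrons.
Here Q = [Al3+(aq)] / [Tl+(aq)]^3 = 1.19×10^4 (log Q = 4.074), giving E = +1.324 − (0.0601/3)·(4.074) = +1.2424 V.
Finally ΔG = −nFE = −(3)(96485 C/mol)(+1.2424 V) = −360 kJ/mol.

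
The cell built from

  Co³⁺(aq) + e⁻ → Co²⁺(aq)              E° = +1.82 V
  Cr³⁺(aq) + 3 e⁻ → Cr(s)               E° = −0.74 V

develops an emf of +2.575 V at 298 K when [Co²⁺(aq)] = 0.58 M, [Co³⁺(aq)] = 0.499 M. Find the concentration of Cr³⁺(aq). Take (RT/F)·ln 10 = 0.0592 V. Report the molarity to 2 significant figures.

0.11 M

Co³⁺/Co²⁺ is the cathode (higher E°); E°cell = +1.82 − (−0.74) = +2.56 V with n = 3.
Since E = E° − (0.0592/n)·log Q, log Q = n(E° − E)/0.0592 = −0.760.
The balanced reaction is 3 Co³⁺(aq) + Cr(s) → 3 Co²⁺(aq) + Cr³⁺(aq), so Q = ([Co²⁺(aq)]^3·[Cr³⁺(aq)]) / [Co³⁺(aq)]^3.
Solving for the unknown gives log [Cr³⁺(aq)] = −0.956, so [Cr³⁺(aq)] ≈ 0.11 M.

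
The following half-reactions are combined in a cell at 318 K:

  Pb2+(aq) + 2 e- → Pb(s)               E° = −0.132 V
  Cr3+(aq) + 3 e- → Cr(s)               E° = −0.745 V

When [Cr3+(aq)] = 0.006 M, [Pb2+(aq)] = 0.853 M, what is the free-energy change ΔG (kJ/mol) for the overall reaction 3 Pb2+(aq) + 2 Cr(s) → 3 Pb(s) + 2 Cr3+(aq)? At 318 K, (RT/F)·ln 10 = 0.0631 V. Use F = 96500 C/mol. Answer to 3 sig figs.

With Pb²⁺/Pb reduced at the cathode, E°cell = −0.132 − (−0.745) = +0.613 V and n = 6.
Here Q = [Cr3+(aq)]^2 / [Pb2+(aq)]^3 = 5.8×10^−5 (log Q = −4.237), giving E = +0.613 − (0.0631/6)·(−4.237) = +0.6576 V.
Finally ΔG = −nFE = −(6)(96500 C/mol)(+0.6576 V) = −381 kJ/mol.

−381 kJ/mol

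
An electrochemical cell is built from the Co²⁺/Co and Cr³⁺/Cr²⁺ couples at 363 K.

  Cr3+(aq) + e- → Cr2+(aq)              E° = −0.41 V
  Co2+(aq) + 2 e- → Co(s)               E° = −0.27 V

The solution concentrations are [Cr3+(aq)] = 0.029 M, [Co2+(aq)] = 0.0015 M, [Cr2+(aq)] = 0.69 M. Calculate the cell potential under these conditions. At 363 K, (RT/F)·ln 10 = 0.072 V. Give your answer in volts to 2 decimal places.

The Co²⁺/Co couple has the more positive E°, so it is the cathode; Cr³⁺/Cr²⁺ is the anode.
The standard potential is −0.27 − (−0.41) = +0.14 V and the balanced reaction transfers n = 2 electrons.
For the overall reaction Co2+(aq) + 2 Cr2+(aq) → Co(s) + 2 Cr3+(aq), Q = [Cr3+(aq)]^2 / ([Co2+(aq)]·[Cr2+(aq)]^2) = 1.18, giving log Q = 0.071.
E = E° − (0.072/n)·log Q = +0.14 − (0.072/2)(0.071) = +0.14 V.

+0.14 V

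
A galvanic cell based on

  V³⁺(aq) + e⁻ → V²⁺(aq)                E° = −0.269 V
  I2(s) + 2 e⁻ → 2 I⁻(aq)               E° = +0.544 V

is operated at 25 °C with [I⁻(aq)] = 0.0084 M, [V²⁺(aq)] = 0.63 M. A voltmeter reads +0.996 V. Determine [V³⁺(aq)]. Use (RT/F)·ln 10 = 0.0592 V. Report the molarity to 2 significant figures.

The I₂/I⁻ couple has the larger reduction potential, so it is the cathode: E°cell = +0.544 − (−0.269) = +0.813 V and n = 2.
Rearranging E = E° − (0.0592/n)·log Q gives log Q = 2(+0.813 − (+0.996))/0.0592 = −6.182.
For I2(s) + 2 V²⁺(aq) → 2 I⁻(aq) + 2 V³⁺(aq), the reaction quotient is Q = ([I⁻(aq)]^2·[V³⁺(aq)]^2) / [V²⁺(aq)]^2.
Solving for the unknown gives log [V³⁺(aq)] = −1.216, so [V³⁺(aq)] ≈ 0.061 M.

0.061 M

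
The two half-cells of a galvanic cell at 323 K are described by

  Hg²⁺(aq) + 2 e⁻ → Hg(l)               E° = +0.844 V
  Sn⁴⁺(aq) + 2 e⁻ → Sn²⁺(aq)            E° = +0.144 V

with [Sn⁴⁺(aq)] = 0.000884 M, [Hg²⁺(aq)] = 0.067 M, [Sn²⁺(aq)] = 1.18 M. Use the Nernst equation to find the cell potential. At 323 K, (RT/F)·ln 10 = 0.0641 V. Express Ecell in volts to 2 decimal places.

+0.76 V

The Hg²⁺/Hg couple has the more positive E°, so it is the cathode; Sn⁴⁺/Sn²⁺ is the anode.
E°cell = +0.844 − (+0.144) = +0.700 V, with n = 2 electrons transferred.
Balancing gives Hg²⁺(aq) + Sn²⁺(aq) → Hg(l) + Sn⁴⁺(aq); hence Q = [Sn⁴⁺(aq)] / ([Hg²⁺(aq)]·[Sn²⁺(aq)]) = 0.0112 (log Q = −1.952).
E = E° − (0.0641/n)·log Q = +0.700 − (0.0641/2)(−1.952) = +0.76 V.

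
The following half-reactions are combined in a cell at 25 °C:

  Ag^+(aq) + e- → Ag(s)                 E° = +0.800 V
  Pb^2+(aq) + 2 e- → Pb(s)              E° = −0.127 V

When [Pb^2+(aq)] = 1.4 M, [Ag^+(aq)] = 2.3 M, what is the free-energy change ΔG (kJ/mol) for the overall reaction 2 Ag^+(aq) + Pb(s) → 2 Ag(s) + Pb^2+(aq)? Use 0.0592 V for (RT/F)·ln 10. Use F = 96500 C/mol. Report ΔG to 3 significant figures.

−182 kJ/mol

With Ag⁺/Ag reduced at the cathode, E°cell = +0.800 − (−0.127) = +0.927 V and n = 2.
Q = [Pb^2+(aq)] / [Ag^+(aq)]^2 = 0.265, so log Q = −0.577 and E = +0.927 − (0.0592/2)(−0.577) = +0.9441 V.
ΔG = −nFE = −(2)(96500)(+0.9441) J/mol = −182 kJ/mol.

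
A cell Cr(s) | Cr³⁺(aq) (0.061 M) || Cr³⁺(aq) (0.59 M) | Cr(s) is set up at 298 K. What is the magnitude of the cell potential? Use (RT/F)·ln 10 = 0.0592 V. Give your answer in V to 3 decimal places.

0.019 V

For a concentration cell E°cell = 0, since both electrodes use the same couple.
The compartment with the higher Cr³⁺(aq) concentration (0.59 M) acts as the cathode; ions are reduced there and produced at the dilute (0.061 M) anode.
With n = 3, Ecell = −(0.0592/3)·log([dilute]/[conc]) = −(0.0592/3)·log(0.061/0.59) = +0.019 V.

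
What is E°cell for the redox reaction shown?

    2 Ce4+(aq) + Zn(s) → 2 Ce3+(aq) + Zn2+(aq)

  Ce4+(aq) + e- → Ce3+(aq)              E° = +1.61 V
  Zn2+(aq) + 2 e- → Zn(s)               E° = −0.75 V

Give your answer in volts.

+2.36 V

In the reaction as written, Ce4+(aq) is reduced (cathode) and Zn2+(aq) is produced by oxidation at the anode.
E°cell = E°(cathode) − E°(anode) = +1.61 − (−0.75) = +2.36 V.
The positive value indicates the reaction is spontaneous as written.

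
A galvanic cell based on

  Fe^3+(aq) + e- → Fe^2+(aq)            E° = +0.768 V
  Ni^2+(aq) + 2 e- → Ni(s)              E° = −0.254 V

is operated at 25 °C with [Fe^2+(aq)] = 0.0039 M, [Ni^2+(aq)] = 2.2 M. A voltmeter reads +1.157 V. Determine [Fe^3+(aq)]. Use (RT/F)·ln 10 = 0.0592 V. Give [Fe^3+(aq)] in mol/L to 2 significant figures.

Fe³⁺/Fe²⁺ is the cathode (higher E°); E°cell = +0.768 − (−0.254) = +1.022 V with n = 2.
Rearranging E = E° − (0.0592/n)·log Q gives log Q = 2(+1.022 − (+1.157))/0.0592 = −4.561.
For 2 Fe^3+(aq) + Ni(s) → 2 Fe^2+(aq) + Ni^2+(aq), the reaction quotient is Q = ([Fe^2+(aq)]^2·[Ni^2+(aq)]) / [Fe^3+(aq)]^2.
Solving for the unknown gives log [Fe^3+(aq)] = 0.043, so [Fe^3+(aq)] ≈ 1.1 M.

1.1 M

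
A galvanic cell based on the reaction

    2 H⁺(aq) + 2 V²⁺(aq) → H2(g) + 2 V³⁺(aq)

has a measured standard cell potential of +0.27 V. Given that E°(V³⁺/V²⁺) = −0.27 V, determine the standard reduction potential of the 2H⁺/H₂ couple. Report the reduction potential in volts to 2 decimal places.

+0.00 V

In the reaction as written the 2H⁺/H₂ couple is reduced (cathode) and V³⁺/V²⁺ is oxidized (anode), so E°cell = E°(2H⁺/H₂) − E°(V³⁺/V²⁺).
E°(2H⁺/H₂) = E°cell + E°(anode) = +0.27 + (−0.27) = +0.00 V.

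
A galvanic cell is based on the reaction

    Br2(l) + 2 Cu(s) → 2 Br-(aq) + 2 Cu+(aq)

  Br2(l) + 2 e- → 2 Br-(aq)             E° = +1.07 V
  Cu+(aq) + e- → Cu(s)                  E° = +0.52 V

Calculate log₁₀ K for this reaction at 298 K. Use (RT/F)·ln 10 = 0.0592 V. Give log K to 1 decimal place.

log K = 18.6

The Br₂/Br⁻ couple is reduced (cathode); E°cell = +1.07 − (+0.52) = +0.55 V with n = 2.
At equilibrium E = 0, so log K = nE°cell / 0.0592 = (2)(+0.55) / 0.0592 = 18.6.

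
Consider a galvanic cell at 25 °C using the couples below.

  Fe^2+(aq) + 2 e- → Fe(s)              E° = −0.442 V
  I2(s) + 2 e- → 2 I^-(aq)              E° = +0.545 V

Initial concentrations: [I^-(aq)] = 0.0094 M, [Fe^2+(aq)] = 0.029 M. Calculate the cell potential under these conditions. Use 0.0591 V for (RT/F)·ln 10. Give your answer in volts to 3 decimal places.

+1.152 V

Since E°(I₂/I⁻) > E°(Fe²⁺/Fe), I₂/I⁻ serves as the cathode.
The standard potential is +0.545 − (−0.442) = +0.987 V and the balanced reaction transfers n = 2 electrons.
For the overall reaction I2(s) + Fe(s) → 2 I^-(aq) + Fe^2+(aq), Q = [I^-(aq)]^2·[Fe^2+(aq)] = 2.56×10^−6, giving log Q = −5.591.
Applying E = E° − (RT ln10/nF)·log Q gives +0.987 − (0.0591/2)(−5.591) = +1.152 V.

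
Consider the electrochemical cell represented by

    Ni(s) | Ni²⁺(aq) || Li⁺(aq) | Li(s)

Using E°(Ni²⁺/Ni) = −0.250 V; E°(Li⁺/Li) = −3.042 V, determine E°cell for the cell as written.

By convention the left-hand electrode in cell notation is the anode (oxidation) and the right-hand electrode is the cathode (reduction).
E°cell = E°(right) − E°(left) = −3.042 − (−0.250) = −2.792 V.
The negative sign shows that, as written, the cell would require an external voltage to drive the reaction.

−2.792 V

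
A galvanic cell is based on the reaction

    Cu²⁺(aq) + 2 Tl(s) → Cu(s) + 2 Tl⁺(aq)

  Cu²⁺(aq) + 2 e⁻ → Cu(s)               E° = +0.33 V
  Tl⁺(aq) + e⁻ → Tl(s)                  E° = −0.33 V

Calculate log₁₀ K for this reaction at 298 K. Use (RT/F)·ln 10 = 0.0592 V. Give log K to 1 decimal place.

log K = 22.3

The Cu²⁺/Cu couple is reduced (cathode); E°cell = +0.33 − (−0.33) = +0.66 V with n = 2.
At equilibrium E = 0, so log K = nE°cell / 0.0592 = (2)(+0.66) / 0.0592 = 22.3.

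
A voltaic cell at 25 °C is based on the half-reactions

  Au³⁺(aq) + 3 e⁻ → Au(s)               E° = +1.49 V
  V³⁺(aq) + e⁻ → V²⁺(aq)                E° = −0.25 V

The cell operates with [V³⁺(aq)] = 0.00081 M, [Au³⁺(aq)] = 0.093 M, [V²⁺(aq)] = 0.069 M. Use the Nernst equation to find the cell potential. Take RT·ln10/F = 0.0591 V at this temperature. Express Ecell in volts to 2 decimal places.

Since E°(Au³⁺/Au) > E°(V³⁺/V²⁺), Au³⁺/Au serves as the cathode.
The standard potential is +1.49 − (−0.25) = +1.74 V and the balanced reaction transfers n = 3 electrons.
The balanced reaction is Au³⁺(aq) + 3 V²⁺(aq) → Au(s) + 3 V³⁺(aq), so Q = [V³⁺(aq)]^3 / ([Au³⁺(aq)]·[V²⁺(aq)]^3) = 1.74×10^−5 and log Q = −4.760.
Applying E = E° − (RT ln10/nF)·log Q gives +1.74 − (0.0591/3)(−4.760) = +1.83 V.

+1.83 V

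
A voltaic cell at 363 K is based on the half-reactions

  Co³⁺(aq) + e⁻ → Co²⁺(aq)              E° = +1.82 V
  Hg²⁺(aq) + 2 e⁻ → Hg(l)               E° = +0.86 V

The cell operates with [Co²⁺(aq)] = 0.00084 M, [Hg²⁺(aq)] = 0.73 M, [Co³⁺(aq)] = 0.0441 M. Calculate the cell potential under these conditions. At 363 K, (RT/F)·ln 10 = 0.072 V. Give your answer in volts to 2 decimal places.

+1.09 V

Since E°(Co³⁺/Co²⁺) > E°(Hg²⁺/Hg), Co³⁺/Co²⁺ serves as the cathode.
E°cell = E°cat − E°an = +1.82 − (+0.86) = +0.96 V; n = 2.
The balanced reaction is 2 Co³⁺(aq) + Hg(l) → 2 Co²⁺(aq) + Hg²⁺(aq), so Q = ([Co²⁺(aq)]^2·[Hg²⁺(aq)]) / [Co³⁺(aq)]^2 = 0.000265 and log Q = −3.577.
E = E° − (0.072/n)·log Q = +0.96 − (0.072/2)(−3.577) = +1.09 V.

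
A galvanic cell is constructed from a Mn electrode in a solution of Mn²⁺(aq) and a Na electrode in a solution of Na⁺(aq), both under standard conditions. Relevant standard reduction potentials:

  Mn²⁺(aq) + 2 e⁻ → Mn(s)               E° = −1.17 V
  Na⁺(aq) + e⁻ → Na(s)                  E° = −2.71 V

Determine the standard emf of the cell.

The Mn²⁺/Mn couple has the higher E°, so Mn ion is reduced (cathode) and Na is oxidized (anode).
E°cell = E°(cathode) − E°(anode) = −1.17 − (−2.71) = +1.54 V.

+1.54 V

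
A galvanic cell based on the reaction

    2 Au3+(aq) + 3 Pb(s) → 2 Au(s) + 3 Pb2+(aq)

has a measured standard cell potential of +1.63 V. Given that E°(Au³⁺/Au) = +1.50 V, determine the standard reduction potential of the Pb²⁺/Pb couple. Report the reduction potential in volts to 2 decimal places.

−0.13 V

In the reaction as written the Au³⁺/Au couple is reduced (cathode) and Pb²⁺/Pb is oxidized (anode), so E°cell = E°(Au³⁺/Au) − E°(Pb²⁺/Pb).
E°(Pb²⁺/Pb) = E°(cathode) − E°cell = +1.50 − (+1.63) = −0.13 V.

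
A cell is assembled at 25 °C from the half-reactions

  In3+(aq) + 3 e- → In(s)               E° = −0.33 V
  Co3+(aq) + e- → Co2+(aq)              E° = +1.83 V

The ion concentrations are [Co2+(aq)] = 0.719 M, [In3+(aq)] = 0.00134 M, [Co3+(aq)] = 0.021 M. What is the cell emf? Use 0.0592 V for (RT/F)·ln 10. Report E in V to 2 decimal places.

+2.13 V

The Co³⁺/Co²⁺ couple has the more positive E°, so it is the cathode; In³⁺/In is the anode.
The standard potential is +1.83 − (−0.33) = +2.16 V and the balanced reaction transfers n = 3 electrons.
For the overall reaction 3 Co3+(aq) + In(s) → 3 Co2+(aq) + In3+(aq), Q = ([Co2+(aq)]^3·[In3+(aq)]) / [Co3+(aq)]^3 = 53.8, giving log Q = 1.731.
Applying E = E° − (RT ln10/nF)·log Q gives +2.16 − (0.0592/3)(1.731) = +2.13 V.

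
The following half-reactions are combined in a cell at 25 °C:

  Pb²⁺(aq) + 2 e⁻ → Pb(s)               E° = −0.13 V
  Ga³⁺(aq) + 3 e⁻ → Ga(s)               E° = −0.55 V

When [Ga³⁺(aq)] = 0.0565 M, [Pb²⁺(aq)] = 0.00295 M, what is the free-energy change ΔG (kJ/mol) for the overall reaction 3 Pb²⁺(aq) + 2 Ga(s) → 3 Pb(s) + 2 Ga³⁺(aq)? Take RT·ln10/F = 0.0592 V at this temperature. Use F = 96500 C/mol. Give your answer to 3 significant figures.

−214 kJ/mol

E°cell = −0.13 − (−0.55) = +0.42 V; the balanced reaction transfers n = 6 electrons.
Here Q = [Ga³⁺(aq)]^2 / [Pb²⁺(aq)]^3 = 1.24×10^5 (log Q = 5.095), giving E = +0.42 − (0.0592/6)·(5.095) = +0.3697 V.
ΔG = −nFE = −(6)(96500)(+0.3697) J/mol = −214 kJ/mol.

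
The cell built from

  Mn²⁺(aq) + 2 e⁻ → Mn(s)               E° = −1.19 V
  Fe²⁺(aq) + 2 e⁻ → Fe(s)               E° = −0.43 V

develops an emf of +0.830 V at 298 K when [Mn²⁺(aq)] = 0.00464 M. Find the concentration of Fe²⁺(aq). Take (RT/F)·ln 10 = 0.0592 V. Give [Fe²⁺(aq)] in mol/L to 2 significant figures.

With Fe²⁺/Fe at the cathode and Mn²⁺/Mn at the anode, E°cell = −0.43 − (−1.19) = +0.76 V (n = 2).
Since E = E° − (0.0592/n)·log Q, log Q = n(E° − E)/0.0592 = −2.365.
Balancing electrons gives Fe²⁺(aq) + Mn(s) → Fe(s) + Mn²⁺(aq); thus Q = [Mn²⁺(aq)] / [Fe²⁺(aq)].
Isolating [Fe²⁺(aq)] in Q = 10^{−2.365} yields log [Fe²⁺(aq)] = 0.032, i.e. 1.1 M.

1.1 M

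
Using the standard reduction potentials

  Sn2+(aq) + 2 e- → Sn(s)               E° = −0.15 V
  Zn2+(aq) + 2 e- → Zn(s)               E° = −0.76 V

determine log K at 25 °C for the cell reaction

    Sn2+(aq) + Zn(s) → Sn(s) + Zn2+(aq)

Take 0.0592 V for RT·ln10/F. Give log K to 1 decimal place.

log K = 20.6

The Sn²⁺/Sn couple is reduced (cathode); E°cell = −0.15 − (−0.76) = +0.61 V with n = 2.
At equilibrium E = 0, so log K = nE°cell / 0.0592 = (2)(+0.61) / 0.0592 = 20.6.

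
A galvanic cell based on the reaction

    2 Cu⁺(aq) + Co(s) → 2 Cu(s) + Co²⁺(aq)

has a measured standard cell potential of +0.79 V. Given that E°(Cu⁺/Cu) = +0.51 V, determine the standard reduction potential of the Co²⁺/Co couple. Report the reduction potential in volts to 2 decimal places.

−0.28 V

In the reaction as written the Cu⁺/Cu couple is reduced (cathode) and Co²⁺/Co is oxidized (anode), so E°cell = E°(Cu⁺/Cu) − E°(Co²⁺/Co).
E°(Co²⁺/Co) = E°(cathode) − E°cell = +0.51 − (+0.79) = −0.28 V.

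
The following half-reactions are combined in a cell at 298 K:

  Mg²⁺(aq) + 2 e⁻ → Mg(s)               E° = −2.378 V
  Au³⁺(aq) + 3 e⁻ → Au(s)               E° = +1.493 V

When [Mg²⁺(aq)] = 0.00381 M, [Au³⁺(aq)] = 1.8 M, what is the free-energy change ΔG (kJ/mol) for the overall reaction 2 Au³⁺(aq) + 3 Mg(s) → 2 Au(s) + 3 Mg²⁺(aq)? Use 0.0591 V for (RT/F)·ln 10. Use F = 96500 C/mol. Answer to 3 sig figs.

−2290 kJ/mol

With Au³⁺/Au reduced at the cathode, E°cell = +1.493 − (−2.378) = +3.871 V and n = 6.
Q = [Mg²⁺(aq)]^3 / [Au³⁺(aq)]^2 = 1.71×10^−8, so log Q = −7.768 and E = +3.871 − (0.0591/6)(−7.768) = +3.9475 V.
ΔG = −nFE = −(6)(96500)(+3.9475) J/mol = −2290 kJ/mol.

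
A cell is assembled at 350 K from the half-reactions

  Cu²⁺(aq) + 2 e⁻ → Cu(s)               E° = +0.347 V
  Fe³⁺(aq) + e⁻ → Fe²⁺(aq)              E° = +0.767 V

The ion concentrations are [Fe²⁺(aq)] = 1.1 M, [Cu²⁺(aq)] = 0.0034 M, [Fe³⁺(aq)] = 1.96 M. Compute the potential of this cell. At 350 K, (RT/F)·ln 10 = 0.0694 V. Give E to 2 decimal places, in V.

The Fe³⁺/Fe²⁺ couple has the more positive E°, so it is the cathode; Cu²⁺/Cu is the anode.
E°cell = E°cat − E°an = +0.767 − (+0.347) = +0.420 V; n = 2.
The balanced reaction is 2 Fe³⁺(aq) + Cu(s) → 2 Fe²⁺(aq) + Cu²⁺(aq), so Q = ([Fe²⁺(aq)]^2·[Cu²⁺(aq)]) / [Fe³⁺(aq)]^2 = 0.00107 and log Q = −2.970.
By the Nernst equation, E = +0.420 − (0.0694/2)·(−2.970) = +0.52 V.

+0.52 V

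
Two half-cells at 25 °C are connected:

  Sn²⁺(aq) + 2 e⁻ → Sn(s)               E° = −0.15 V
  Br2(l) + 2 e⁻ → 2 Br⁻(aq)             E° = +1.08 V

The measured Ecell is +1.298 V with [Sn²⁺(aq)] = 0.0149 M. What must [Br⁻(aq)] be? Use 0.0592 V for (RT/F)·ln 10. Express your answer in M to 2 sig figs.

0.58 M

Br₂/Br⁻ is the cathode (higher E°); E°cell = +1.08 − (−0.15) = +1.23 V with n = 2.
Since E = E° − (0.0592/n)·log Q, log Q = n(E° − E)/0.0592 = −2.297.
The balanced reaction is Br2(l) + Sn(s) → 2 Br⁻(aq) + Sn²⁺(aq), so Q = [Br⁻(aq)]^2·[Sn²⁺(aq)].
Isolating [Br⁻(aq)] in Q = 10^{−2.297} yields log [Br⁻(aq)] = −0.235, i.e. 0.58 M.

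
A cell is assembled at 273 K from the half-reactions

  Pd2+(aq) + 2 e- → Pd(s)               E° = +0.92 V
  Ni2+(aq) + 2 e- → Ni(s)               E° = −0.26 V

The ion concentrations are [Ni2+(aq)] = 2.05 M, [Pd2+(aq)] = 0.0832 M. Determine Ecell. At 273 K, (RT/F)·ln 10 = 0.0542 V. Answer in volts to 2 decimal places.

+1.14 V

Since E°(Pd²⁺/Pd) > E°(Ni²⁺/Ni), Pd²⁺/Pd serves as the cathode.
The standard potential is +0.92 − (−0.26) = +1.18 V and the balanced reaction transfers n = 2 electrons.
The balanced reaction is Pd2+(aq) + Ni(s) → Pd(s) + Ni2+(aq), so Q = [Ni2+(aq)] / [Pd2+(aq)] = 24.6 and log Q = 1.392.
By the Nernst equation, E = +1.18 − (0.0542/2)·(1.392) = +1.14 V.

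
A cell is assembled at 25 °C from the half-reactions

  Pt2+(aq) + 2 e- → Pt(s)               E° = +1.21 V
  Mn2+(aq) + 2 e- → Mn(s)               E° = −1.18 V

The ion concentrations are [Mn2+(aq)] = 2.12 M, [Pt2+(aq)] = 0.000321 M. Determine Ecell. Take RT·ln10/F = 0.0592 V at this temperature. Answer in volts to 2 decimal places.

+2.28 V

The Pt²⁺/Pt couple has the more positive E°, so it is the cathode; Mn²⁺/Mn is the anode.
E°cell = E°cat − E°an = +1.21 − (−1.18) = +2.39 V; n = 2.
For the overall reaction Pt2+(aq) + Mn(s) → Pt(s) + Mn2+(aq), Q = [Mn2+(aq)] / [Pt2+(aq)] = 6.6×10^3, giving log Q = 3.820.
By the Nernst equation, E = +2.39 − (0.0592/2)·(3.820) = +2.28 V.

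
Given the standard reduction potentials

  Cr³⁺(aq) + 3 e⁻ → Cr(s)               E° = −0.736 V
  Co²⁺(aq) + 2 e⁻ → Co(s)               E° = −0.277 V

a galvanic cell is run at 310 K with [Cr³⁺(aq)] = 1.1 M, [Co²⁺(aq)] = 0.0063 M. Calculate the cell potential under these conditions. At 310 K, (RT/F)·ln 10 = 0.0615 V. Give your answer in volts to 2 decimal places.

+0.39 V

The Co²⁺/Co couple has the more positive E°, so it is the cathode; Cr³⁺/Cr is the anode.
E°cell = −0.277 − (−0.736) = +0.459 V, with n = 6 electrons transferred.
Balancing gives 3 Co²⁺(aq) + 2 Cr(s) → 3 Co(s) + 2 Cr³⁺(aq); hence Q = [Cr³⁺(aq)]^2 / [Co²⁺(aq)]^3 = 4.84×10^6 (log Q = 6.685).
E = E° − (0.0615/n)·log Q = +0.459 − (0.0615/6)(6.685) = +0.39 V.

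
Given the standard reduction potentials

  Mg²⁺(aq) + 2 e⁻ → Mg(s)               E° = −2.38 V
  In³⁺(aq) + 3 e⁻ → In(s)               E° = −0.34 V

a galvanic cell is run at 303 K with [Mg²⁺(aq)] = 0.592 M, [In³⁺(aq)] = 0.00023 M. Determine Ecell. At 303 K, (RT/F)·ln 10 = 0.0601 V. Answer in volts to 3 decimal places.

+1.974 V

In³⁺/In is reduced (cathode, E° = −0.34 V) and Mg²⁺/Mg is oxidized (anode).
E°cell = −0.34 − (−2.38) = +2.04 V, with n = 6 electrons transferred.
Balancing gives 2 In³⁺(aq) + 3 Mg(s) → 2 In(s) + 3 Mg²⁺(aq); hence Q = [Mg²⁺(aq)]^3 / [In³⁺(aq)]^2 = 3.92×10^6 (log Q = 6.594).
E = E° − (0.0601/n)·log Q = +2.04 − (0.0601/6)(6.594) = +1.974 V.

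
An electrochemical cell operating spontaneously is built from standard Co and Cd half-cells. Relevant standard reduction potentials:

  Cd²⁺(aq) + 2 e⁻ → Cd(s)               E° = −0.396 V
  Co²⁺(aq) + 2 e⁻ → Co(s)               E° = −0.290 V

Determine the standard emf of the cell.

Of the two couples in this cell, the one with the more positive reduction potential is reduced at the cathode: here that is Co²⁺/Co (−0.290 V); Cd²⁺/Cd (−0.396 V) is the anode.
E°cell = E°(cathode) − E°(anode) = −0.290 − (−0.396) = +0.106 V.

+0.106 V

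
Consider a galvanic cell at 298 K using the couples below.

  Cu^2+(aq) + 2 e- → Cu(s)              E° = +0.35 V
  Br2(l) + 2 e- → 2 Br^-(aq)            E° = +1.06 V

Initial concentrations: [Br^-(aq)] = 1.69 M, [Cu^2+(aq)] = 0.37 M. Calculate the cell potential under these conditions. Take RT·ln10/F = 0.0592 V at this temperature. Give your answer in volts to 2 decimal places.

+0.71 V

Br₂/Br⁻ is reduced (cathode, E° = +1.06 V) and Cu²⁺/Cu is oxidized (anode).
The standard potential is +1.06 − (+0.35) = +0.71 V and the balanced reaction transfers n = 2 electrons.
Balancing gives Br2(l) + Cu(s) → 2 Br^-(aq) + Cu^2+(aq); hence Q = [Br^-(aq)]^2·[Cu^2+(aq)] = 1.06 (log Q = 0.024).
By the Nernst equation, E = +0.71 − (0.0592/2)·(0.024) = +0.71 V.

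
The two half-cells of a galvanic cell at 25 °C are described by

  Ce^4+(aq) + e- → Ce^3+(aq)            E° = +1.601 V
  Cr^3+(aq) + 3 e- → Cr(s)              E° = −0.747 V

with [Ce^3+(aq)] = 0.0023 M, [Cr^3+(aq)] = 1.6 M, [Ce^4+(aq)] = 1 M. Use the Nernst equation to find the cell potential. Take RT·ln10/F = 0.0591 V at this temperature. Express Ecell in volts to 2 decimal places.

The Ce⁴⁺/Ce³⁺ couple has the more positive E°, so it is the cathode; Cr³⁺/Cr is the anode.
The standard potential is +1.601 − (−0.747) = +2.348 V and the balanced reaction transfers n = 3 electrons.
The balanced reaction is 3 Ce^4+(aq) + Cr(s) → 3 Ce^3+(aq) + Cr^3+(aq), so Q = ([Ce^3+(aq)]^3·[Cr^3+(aq)]) / [Ce^4+(aq)]^3 = 1.95×10^−8 and log Q = −7.711.
E = E° − (0.0591/n)·log Q = +2.348 − (0.0591/3)(−7.711) = +2.50 V.

+2.50 V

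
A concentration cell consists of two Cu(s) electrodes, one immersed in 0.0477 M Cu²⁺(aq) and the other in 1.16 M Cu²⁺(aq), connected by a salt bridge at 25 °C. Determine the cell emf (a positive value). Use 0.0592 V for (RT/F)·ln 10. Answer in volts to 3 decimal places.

For a concentration cell E°cell = 0, since both electrodes use the same couple.
The compartment with the higher Cu²⁺(aq) concentration (1.16 M) acts as the cathode; ions are reduced there and produced at the dilute (0.0477 M) anode.
With n = 2, Ecell = −(0.0592/2)·log([dilute]/[conc]) = −(0.0592/2)·log(0.0477/1.16) = +0.041 V.

0.041 V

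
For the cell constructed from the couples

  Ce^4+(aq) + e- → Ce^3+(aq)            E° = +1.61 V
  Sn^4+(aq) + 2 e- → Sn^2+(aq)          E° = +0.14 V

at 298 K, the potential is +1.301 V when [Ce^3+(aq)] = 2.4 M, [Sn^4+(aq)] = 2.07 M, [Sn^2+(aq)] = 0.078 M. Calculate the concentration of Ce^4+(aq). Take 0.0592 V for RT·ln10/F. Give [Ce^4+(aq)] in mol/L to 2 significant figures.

0.017 M

Ce⁴⁺/Ce³⁺ is the cathode (higher E°); E°cell = +1.61 − (+0.14) = +1.47 V with n = 2.
From the Nernst equation, log Q = n(E° − E)/0.0592 = 2·(+1.47 − (+1.301))/0.0592 = 5.709.
For 2 Ce^4+(aq) + Sn^2+(aq) → 2 Ce^3+(aq) + Sn^4+(aq), the reaction quotient is Q = ([Ce^3+(aq)]^2·[Sn^4+(aq)]) / ([Ce^4+(aq)]^2·[Sn^2+(aq)]).
Substituting the known concentrations and solving, log [Ce^4+(aq)] = −1.762 and [Ce^4+(aq)] = 0.017 M.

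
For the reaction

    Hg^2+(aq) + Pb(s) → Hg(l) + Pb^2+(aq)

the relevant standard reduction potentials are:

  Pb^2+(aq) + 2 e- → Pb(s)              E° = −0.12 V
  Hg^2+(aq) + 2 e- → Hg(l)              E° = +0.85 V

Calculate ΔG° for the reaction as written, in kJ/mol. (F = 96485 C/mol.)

In the reaction as written Hg^2+(aq) is reduced, so the Hg²⁺/Hg couple is the cathode and Pb²⁺/Pb is the anode.
E°cell = +0.85 − (−0.12) = +0.97 V; balancing electrons gives n = 2.
ΔG° = −nFE°cell = −(2)(96485)(+0.97) J/mol = −187 kJ/mol.

−187 kJ/mol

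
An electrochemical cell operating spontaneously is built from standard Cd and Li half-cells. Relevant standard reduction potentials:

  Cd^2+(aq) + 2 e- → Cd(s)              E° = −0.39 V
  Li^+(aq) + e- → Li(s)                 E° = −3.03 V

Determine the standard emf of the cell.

+2.64 V

The Cd²⁺/Cd couple has the higher E°, so Cd ion is reduced (cathode) and Li is oxidized (anode).
E°cell = E°(cathode) − E°(anode) = −0.39 − (−3.03) = +2.64 V.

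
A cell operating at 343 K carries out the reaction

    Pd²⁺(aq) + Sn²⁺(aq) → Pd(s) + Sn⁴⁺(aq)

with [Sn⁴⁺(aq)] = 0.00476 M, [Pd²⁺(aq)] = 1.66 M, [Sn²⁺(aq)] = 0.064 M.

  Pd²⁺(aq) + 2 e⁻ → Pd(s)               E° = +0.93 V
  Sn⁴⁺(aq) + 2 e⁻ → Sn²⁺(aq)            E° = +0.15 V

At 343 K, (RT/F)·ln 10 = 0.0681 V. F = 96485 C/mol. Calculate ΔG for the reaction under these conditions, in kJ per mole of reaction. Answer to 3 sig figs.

The standard cell potential is +0.93 − (+0.15) = +0.78 V, with n = 2 electrons in the balanced equation.
Q = [Sn⁴⁺(aq)] / ([Pd²⁺(aq)]·[Sn²⁺(aq)]) = 0.0448, so log Q = −1.349 and E = +0.78 − (0.0681/2)(−1.349) = +0.8259 V.
Then ΔG = −nFE = −2 × 96485 × +0.8259 J/mol = −159 kJ/mol.

−159 kJ/mol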